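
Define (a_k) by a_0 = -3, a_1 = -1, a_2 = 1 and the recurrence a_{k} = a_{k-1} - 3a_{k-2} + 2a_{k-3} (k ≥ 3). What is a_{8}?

-51

The ordinary generating function has denominator 1 - q + 3q^2 - 2q^3.
Iterating the recurrence: a_0,…,a_{8} = -3, -1, 1, -2, -7, 1, 18, 1, -51.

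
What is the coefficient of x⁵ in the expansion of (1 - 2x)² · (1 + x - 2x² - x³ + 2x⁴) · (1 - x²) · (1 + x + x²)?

(1 - 2x)² has coefficients 1,-4,4 for degrees 0…2.
(1 + x - 2x² - x³ + 2x⁴) has coefficients 1,1,-2,-1,2,0 for degrees 0…5.
Multiplying by (1 - x²) gives running coefficients 1,1,-3,-2,4,1 for degrees 0…5.
Finally multiplying by (1 + x + x²), the product of all factors after the first has coefficients 1,2,-1,-4,-1,3 for degrees 0…5.
[x⁵] = 1·3 − 4·(-1) + 4·(-4) = -9.

-9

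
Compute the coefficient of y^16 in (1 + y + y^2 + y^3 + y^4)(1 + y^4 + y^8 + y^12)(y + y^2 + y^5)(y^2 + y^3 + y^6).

(1 + y + y^2 + y^3 + y^4) has coefficients 1,1,1,1,1 for degrees 0…4.
(1 + y^4 + y^8 + y^12) has coefficients 1,0,0,0,1,0,0,0,1,0,0,0,1,0,0,0,0 for degrees 0…16.
Multiplying by (y + y^2 + y^5) gives running coefficients 0,1,1,0,0,2,1,0,0,2,1,0,0,2,1,0,0 for degrees 0…16.
Finally multiplying by (y^2 + y^3 + y^6), the product of all factors after the first has coefficients 0,0,0,1,2,1,0,3,4,1,0,4,4,1,0,4,4 for degrees 0…16.
[y^16] = 1·4 + 1·4 + 1·0 + 1·1 + 1·4 = 13.

13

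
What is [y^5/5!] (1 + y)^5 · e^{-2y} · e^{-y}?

The EGF product rule gives c_5 = Σ_{k_1+k_2+k_3=5} C(5; k_1,k_2,k_3) · ∏ g_i(k_i), where (1+y)^5 gives the falling factorial (5)_k; e^{-2y} gives (-2)^k; e^{-y} gives (-1)^k.
g_1(k) for k = 0…5: 1, 5, 20, 60, 120, 120.
g_2(k) for k = 0…5: 1, -2, 4, -8, 16, -32.
g_3(k) for k = 0…5: 1, -1, 1, -1, 1, -1.
First combine the last two factors: h(k) = Σ_j C(k,j)·g_2(j)·g_3(k−j) for k = 0…5: 1, -3, 9, -27, 81, -243.
c_5 = Σ_k C(5,k)·g_1(k)·h(5−k) = 1·1·(-243) + 5·5·81 + 10·20·(-27) + 10·60·9 + 5·120·(-3) + 1·120·1 = −243 + 2025 − 5400 + 5400 − 1800 + 120 = 102.

102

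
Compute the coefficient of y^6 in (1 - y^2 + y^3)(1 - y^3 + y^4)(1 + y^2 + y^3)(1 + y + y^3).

0

(1 - y^2 + y^3) has coefficients 1,0,-1,1 for degrees 0…3.
(1 - y^3 + y^4) has coefficients 1,0,0,-1,1,0,0 for degrees 0…6.
Multiplying by (1 + y^2 + y^3) gives running coefficients 1,0,1,0,1,-1,0 for degrees 0…6.
Finally multiplying by (1 + y + y^3), the product of all factors after the first has coefficients 1,1,1,2,1,1,-1 for degrees 0…6.
[y^6] = 1·(-1) − 1·1 + 1·2 = 0.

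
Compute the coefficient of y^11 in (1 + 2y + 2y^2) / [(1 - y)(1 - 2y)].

10235

The denominator gives the recurrence a_n = 3a_(n−1) − 2a_(n−2) for n ≥ 3; the numerator fixes a_0 = 1, a_1 = 5, a_2 = 15.
Iterating: 1, 5, 15, 35, 75, 155, 315, 635, 1275, 2555, 5115, 10235, so a_11 = 10235.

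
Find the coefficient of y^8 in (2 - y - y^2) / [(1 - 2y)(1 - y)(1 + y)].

427

Partial fractions give a closed form: a_n = (5/3)·2^n + (1/3)·(-1)^n.
At n = 8: a_8 = 427.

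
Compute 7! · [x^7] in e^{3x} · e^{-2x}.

1

The EGF product rule gives c_7 = Σ_{k_1+k_2=7} C(7; k_1,k_2) · ∏ g_i(k_i), where e^{3x} gives (3)^k; e^{-2x} gives (-2)^k.
g_1(k) for k = 0…7: 1, 3, 9, 27, 81, 243, 729, 2187.
g_2(k) for k = 0…7: 1, -2, 4, -8, 16, -32, 64, -128.
c_7 = Σ_k C(7,k)·g_1(k)·g_2(7−k) = 1·1·(-128) + 7·3·64 + 21·9·(-32) + 35·27·16 + 35·81·(-8) + 21·243·4 + 7·729·(-2) + 1·2187·1 = −128 + 1344 − 6048 + 15120 − 22680 + 20412 − 10206 + 2187 = 1.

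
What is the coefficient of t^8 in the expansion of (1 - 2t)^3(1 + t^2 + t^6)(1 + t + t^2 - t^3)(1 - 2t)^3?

(1 - 2t)^3 has coefficients 1,-6,12,-8 for degrees 0…3.
(1 + t^2 + t^6) has coefficients 1,0,1,0,0,0,1,0,0 for degrees 0…8.
Multiplying by (1 + t + t^2 - t^3) gives running coefficients 1,1,2,0,1,-1,1,1,1 for degrees 0…8.
Finally multiplying by (1 - 2t)^3, the product of all factors after the first has coefficients 1,-5,8,-8,17,-23,19,-25,15 for degrees 0…8.
[t^8] = 1·15 − 6·(-25) + 12·19 − 8·(-23) = 577.

577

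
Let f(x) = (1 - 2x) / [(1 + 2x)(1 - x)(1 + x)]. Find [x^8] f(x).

Partial fractions give a closed form: a_n = (8/3)·(-2)^n + (-1/6)·1^n + (-3/2)·(-1)^n.
At n = 8: a_8 = 681.

681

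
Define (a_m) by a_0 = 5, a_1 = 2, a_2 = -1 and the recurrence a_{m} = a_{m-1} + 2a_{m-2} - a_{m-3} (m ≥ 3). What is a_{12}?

-619

The ordinary generating function has denominator 1 - q - 2q^2 + q^3.
Iterating the recurrence: a_0,…,a_{12} = 5, 2, -1, -2, -6, -9, -19, -31, -60, -103, -192, -338, -619.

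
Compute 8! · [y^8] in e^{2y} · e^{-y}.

1

The EGF product rule gives c_8 = Σ_{k_1+k_2=8} C(8; k_1,k_2) · ∏ g_i(k_i), where e^{2y} gives (2)^k; e^{-y} gives (-1)^k.
g_1(k) for k = 0…8: 1, 2, 4, 8, 16, 32, 64, 128, 256.
g_2(k) for k = 0…8: 1, -1, 1, -1, 1, -1, 1, -1, 1.
c_8 = Σ_k C(8,k)·g_1(k)·g_2(8−k) = 1·1·1 + 8·2·(-1) + 28·4·1 + 56·8·(-1) + 70·16·1 + 56·32·(-1) + 28·64·1 + 8·128·(-1) + 1·256·1 = 1 − 16 + 112 − 448 + 1120 − 1792 + 1792 − 1024 + 256 = 1.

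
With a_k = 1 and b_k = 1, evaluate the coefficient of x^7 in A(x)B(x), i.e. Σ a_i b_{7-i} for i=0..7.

This is [x^7] in the product of the two ordinary generating functions.
Σ = 1·1 + 1·1 + 1·1 + 1·1 + 1·1 + 1·1 + 1·1 + 1·1 = 8.

8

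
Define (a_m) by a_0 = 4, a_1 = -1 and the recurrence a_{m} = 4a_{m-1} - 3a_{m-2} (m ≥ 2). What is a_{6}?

The ordinary generating function has denominator 1 - 4t + 3t^2.
Iterating the recurrence: a_0,…,a_{6} = 4, -1, -16, -61, -196, -601, -1816.

-1816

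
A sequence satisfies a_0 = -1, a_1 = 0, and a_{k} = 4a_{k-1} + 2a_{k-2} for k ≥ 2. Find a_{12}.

-5525056

The ordinary generating function has denominator 1 - 4y - 2y^2.
Iterating the recurrence: a_0,…,a_{12} = -1, 0, -2, -8, -36, -160, -712, -3168, -14096, -62720, -279072, -1241728, -5525056.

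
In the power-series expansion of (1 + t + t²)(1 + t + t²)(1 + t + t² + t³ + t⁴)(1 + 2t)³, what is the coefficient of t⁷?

(1 + t + t²) has coefficients 1,1,1 for degrees 0…2.
(1 + t + t²) has coefficients 1,1,1,0,0,0,0,0 for degrees 0…7.
Multiplying by (1 + t + t² + t³ + t⁴) gives running coefficients 1,2,3,3,3,2,1,0 for degrees 0…7.
Finally multiplying by (1 + 2t)³, the product of all factors after the first has coefficients 1,8,27,53,73,80,73,54 for degrees 0…7.
[t⁷] = 1·54 + 1·73 + 1·80 = 207.

207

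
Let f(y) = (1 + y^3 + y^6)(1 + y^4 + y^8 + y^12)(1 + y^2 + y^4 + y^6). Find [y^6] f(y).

3

(1 + y^3 + y^6) has coefficients 1,0,0,1,0,0,1 for degrees 0…6.
(1 + y^4 + y^8 + y^12) has coefficients 1,0,0,0,1,0,0 for degrees 0…6.
Finally multiplying by (1 + y^2 + y^4 + y^6), the product of all factors after the first has coefficients 1,0,1,0,2,0,2 for degrees 0…6.
[y^6] = 1·2 + 1·0 + 1·1 = 3.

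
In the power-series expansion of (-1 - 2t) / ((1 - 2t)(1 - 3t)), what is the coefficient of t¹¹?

The denominator gives the recurrence a_n = 5a_(n−1) − 6a_(n−2) for n ≥ 2; the numerator fixes a_0 = -1, a_1 = -7.
Iterating: -1, -7, -29, -103, -341, -1087, -3389, -10423, -31781, -96367, -291149, -877543, so a_11 = -877543.

-877543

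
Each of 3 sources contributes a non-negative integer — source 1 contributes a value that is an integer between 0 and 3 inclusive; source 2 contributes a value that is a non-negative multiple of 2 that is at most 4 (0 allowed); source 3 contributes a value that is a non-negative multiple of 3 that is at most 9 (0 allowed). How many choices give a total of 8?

The generating function for the choices is (1 + q + q² + q³)·(1 + q² + q⁴)·(1 + q³ + q⁶ + q⁹); the count is [q⁸].
(1 + q + q² + q³) has coefficients 1,1,1,1 for degrees 0…3.
(1 + q² + q⁴) has coefficients 1,0,1,0,1,0,0,0,0 for degrees 0…8.
Finally multiplying by (1 + q³ + q⁶ + q⁹), the product of all factors after the first has coefficients 1,0,1,1,1,1,1,1,1 for degrees 0…8.
[q⁸] = 1·1 + 1·1 + 1·1 + 1·1 = 4.

4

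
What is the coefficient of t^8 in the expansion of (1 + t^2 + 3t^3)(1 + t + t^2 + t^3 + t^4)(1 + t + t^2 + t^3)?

11

(1 + t^2 + 3t^3) has coefficients 1,0,1,3 for degrees 0…3.
(1 + t + t^2 + t^3 + t^4) has coefficients 1,1,1,1,1,0,0,0,0 for degrees 0…8.
Finally multiplying by (1 + t + t^2 + t^3), the product of all factors after the first has coefficients 1,2,3,4,4,3,2,1,0 for degrees 0…8.
[t^8] = 1·0 + 1·2 + 3·3 = 11.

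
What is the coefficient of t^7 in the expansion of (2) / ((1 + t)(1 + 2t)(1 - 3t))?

Partial fractions give a closed form: a_n = (-1/2)·(-1)^n + (8/5)·(-2)^n + (9/10)·3^n.
At n = 7: a_7 = 1764.

1764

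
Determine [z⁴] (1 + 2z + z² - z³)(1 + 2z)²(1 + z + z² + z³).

(1 + 2z + z² - z³) has coefficients 1,2,1,-1 for degrees 0…3.
(1 + 2z)² has coefficients 1,4,4,0,0 for degrees 0…4.
Finally multiplying by (1 + z + z² + z³), the product of all factors after the first has coefficients 1,5,9,9,8 for degrees 0…4.
[z⁴] = 1·8 + 2·9 + 1·9 − 1·5 = 30.

30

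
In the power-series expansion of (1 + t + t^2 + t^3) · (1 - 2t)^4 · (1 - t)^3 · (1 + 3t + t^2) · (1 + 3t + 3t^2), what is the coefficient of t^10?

(1 + t + t^2 + t^3) has coefficients 1,1,1,1 for degrees 0…3.
(1 - 2t)^4 has coefficients 1,-8,24,-32,16,0,0,0,0,0,0 for degrees 0…10.
Multiplying by (1 - t)^3 gives running coefficients 1,-11,51,-129,192,-168,80,-16,0,0,0 for degrees 0…10.
Multiplying by (1 + 3t + t^2) gives running coefficients 1,-8,19,13,-144,279,-232,56,32,-16,0 for degrees 0…10.
Finally multiplying by (1 + 3t + 3t^2), the product of all factors after the first has coefficients 1,-5,-2,46,-48,-114,173,197,-496,248,48 for degrees 0…10.
[t^10] = 1·48 + 1·248 + 1·(-496) + 1·197 = -3.

-3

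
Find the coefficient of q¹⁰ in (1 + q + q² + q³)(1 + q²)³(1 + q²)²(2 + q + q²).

42

(1 + q + q² + q³) has coefficients 1,1,1,1 for degrees 0…3.
(1 + q²)³ has coefficients 1,0,3,0,3,0,1,0,0,0,0 for degrees 0…10.
Multiplying by (1 + q²)² gives running coefficients 1,0,5,0,10,0,10,0,5,0,1 for degrees 0…10.
Finally multiplying by (2 + q + q²), the product of all factors after the first has coefficients 2,1,11,5,25,10,30,10,20,5,7 for degrees 0…10.
[q¹⁰] = 1·7 + 1·5 + 1·20 + 1·10 = 42.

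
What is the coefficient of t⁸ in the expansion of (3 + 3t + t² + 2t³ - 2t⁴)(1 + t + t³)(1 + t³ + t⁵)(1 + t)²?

29

(3 + 3t + t² + 2t³ - 2t⁴) has coefficients 3,3,1,2,-2 for degrees 0…4.
(1 + t + t³) has coefficients 1,1,0,1,0,0,0,0,0 for degrees 0…8.
Multiplying by (1 + t³ + t⁵) gives running coefficients 1,1,0,2,1,1,2,0,1 for degrees 0…8.
Finally multiplying by (1 + t)², the product of all factors after the first has coefficients 1,3,3,3,5,5,5,5,3 for degrees 0…8.
[t⁸] = 3·3 + 3·5 + 1·5 + 2·5 − 2·5 = 29.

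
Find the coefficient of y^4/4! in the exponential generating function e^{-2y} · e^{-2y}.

The EGF product rule gives c_4 = Σ_{k_1+k_2=4} C(4; k_1,k_2) · ∏ g_i(k_i), where e^{-2y} gives (-2)^k; e^{-2y} gives (-2)^k.
g_1(k) for k = 0…4: 1, -2, 4, -8, 16.
g_2(k) for k = 0…4: 1, -2, 4, -8, 16.
c_4 = Σ_k C(4,k)·g_1(k)·g_2(4−k) = 1·1·16 + 4·(-2)·(-8) + 6·4·4 + 4·(-8)·(-2) + 1·16·1 = 16 + 64 + 96 + 64 + 16 = 256.

256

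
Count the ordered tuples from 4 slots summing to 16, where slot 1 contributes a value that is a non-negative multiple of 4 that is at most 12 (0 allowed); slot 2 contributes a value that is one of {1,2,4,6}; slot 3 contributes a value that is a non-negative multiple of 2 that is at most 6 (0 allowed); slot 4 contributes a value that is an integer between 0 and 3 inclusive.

The generating function for the choices is (1 + t⁴ + t⁸ + t¹²)·(t + t² + t⁴ + t⁶)·(1 + t² + t⁴ + t⁶)·(1 + t + t² + t³); the count is [t¹⁶].
(1 + t⁴ + t⁸ + t¹²) has coefficients 1,0,0,0,1,0,0,0,1,0,0,0,1 for degrees 0…12.
(t + t² + t⁴ + t⁶) has coefficients 0,1,1,0,1,0,1,0,0,0,0,0,0,0,0,0,0 for degrees 0…16.
Multiplying by (1 + t² + t⁴ + t⁶) gives running coefficients 0,1,1,1,2,1,3,1,3,0,2,0,1,0,0,0,0 for degrees 0…16.
Finally multiplying by (1 + t + t² + t³), the product of all factors after the first has coefficients 0,1,2,3,5,5,7,7,8,7,6,5,3,3,1,1,0 for degrees 0…16.
[t¹⁶] = 1·0 + 1·3 + 1·8 + 1·5 = 16.

16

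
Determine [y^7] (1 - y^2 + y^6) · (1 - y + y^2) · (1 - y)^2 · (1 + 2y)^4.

-27

(1 - y^2 + y^6) has coefficients 1,0,-1,0,0,0,1 for degrees 0…6.
(1 - y + y^2) has coefficients 1,-1,1,0,0,0,0,0 for degrees 0…7.
Multiplying by (1 - y)^2 gives running coefficients 1,-3,4,-3,1,0,0,0 for degrees 0…7.
Finally multiplying by (1 + 2y)^4, the product of all factors after the first has coefficients 1,5,4,-11,-7,16,-8,-16 for degrees 0…7.
[y^7] = 1·(-16) − 1·16 + 1·5 = -27.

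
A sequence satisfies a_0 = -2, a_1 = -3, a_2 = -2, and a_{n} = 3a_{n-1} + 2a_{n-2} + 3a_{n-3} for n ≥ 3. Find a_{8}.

The ordinary generating function has denominator 1 - 3t - 2t^2 - 3t^3.
Iterating the recurrence: a_0,…,a_{8} = -2, -3, -2, -18, -67, -243, -917, -3438, -12877.

-12877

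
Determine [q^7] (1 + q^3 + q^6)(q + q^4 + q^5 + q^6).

(1 + q^3 + q^6) has coefficients 1,0,0,1,0,0,1 for degrees 0…6.
(q + q^4 + q^5 + q^6) has coefficients 0,1,0,0,1,1,1,0 for degrees 0…7.
[q^7] = 1·0 + 1·1 + 1·1 = 2.

2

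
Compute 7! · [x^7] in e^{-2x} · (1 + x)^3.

544

The EGF product rule gives c_7 = Σ_{k_1+k_2=7} C(7; k_1,k_2) · ∏ g_i(k_i), where e^{-2x} gives (-2)^k; (1+x)^3 gives the falling factorial (3)_k.
g_1(k) for k = 0…7: 1, -2, 4, -8, 16, -32, 64, -128.
g_2(k) for k = 0…7: 1, 3, 6, 6, 0, 0, 0, 0.
c_7 = Σ_k C(7,k)·g_1(k)·g_2(7−k) = 35·16·6 + 21·(-32)·6 + 7·64·3 + 1·(-128)·1 = 3360 − 4032 + 1344 − 128 = 544.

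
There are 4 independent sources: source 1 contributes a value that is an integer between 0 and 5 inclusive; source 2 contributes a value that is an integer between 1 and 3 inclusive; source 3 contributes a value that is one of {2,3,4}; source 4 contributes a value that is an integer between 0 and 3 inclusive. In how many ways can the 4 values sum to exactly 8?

32

The generating function for the choices is (1 + z + z^2 + z^3 + z^4 + z^5)·(z + z^2 + z^3)·(z^2 + z^3 + z^4)·(1 + z + z^2 + z^3); the count is [z^8].
(1 + z + z^2 + z^3 + z^4 + z^5) has coefficients 1,1,1,1,1,1 for degrees 0…5.
(z + z^2 + z^3) has coefficients 0,1,1,1,0,0,0,0,0 for degrees 0…8.
Multiplying by (z^2 + z^3 + z^4) gives running coefficients 0,0,0,1,2,3,2,1,0 for degrees 0…8.
Finally multiplying by (1 + z + z^2 + z^3), the product of all factors after the first has coefficients 0,0,0,1,3,6,8,8,6 for degrees 0…8.
[z^8] = 1·6 + 1·8 + 1·8 + 1·6 + 1·3 + 1·1 = 32.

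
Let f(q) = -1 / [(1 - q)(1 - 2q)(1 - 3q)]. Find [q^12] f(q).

The denominator gives the recurrence a_n = 6a_(n−1) − 11a_(n−2) + 6a_(n−3) for n ≥ 3; the numerator fixes a_0 = -1, a_1 = -6, a_2 = -25.
Iterating: -1, -6, -25, -90, -301, -966, -3025, -9330, -28501, -86526, -261625, -788970, -2375101, so a_12 = -2375101.

-2375101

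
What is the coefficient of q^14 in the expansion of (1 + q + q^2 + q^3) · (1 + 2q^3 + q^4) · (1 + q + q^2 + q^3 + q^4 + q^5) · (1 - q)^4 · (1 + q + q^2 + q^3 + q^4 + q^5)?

-2

(1 + q + q^2 + q^3) has coefficients 1,1,1,1 for degrees 0…3.
(1 + 2q^3 + q^4) has coefficients 1,0,0,2,1,0,0,0,0,0,0,0,0,0,0 for degrees 0…14.
Multiplying by (1 + q + q^2 + q^3 + q^4 + q^5) gives running coefficients 1,1,1,3,4,4,3,3,3,1,0,0,0,0,0 for degrees 0…14.
Multiplying by (1 - q)^4 gives running coefficients 1,-3,3,1,-5,3,0,2,-3,-1,5,-3,-1,1,0 for degrees 0…14.
Finally multiplying by (1 + q + q^2 + q^3 + q^4 + q^5), the product of all factors after the first has coefficients 1,-2,1,2,-3,0,-1,4,-2,-4,6,0,-1,-2,1 for degrees 0…14.
[q^14] = 1·1 + 1·(-2) + 1·(-1) + 1·0 = -2.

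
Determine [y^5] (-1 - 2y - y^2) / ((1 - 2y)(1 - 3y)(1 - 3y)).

-4824

The denominator gives the recurrence a_n = 8a_(n−1) − 21a_(n−2) + 18a_(n−3) for n ≥ 3; the numerator fixes a_0 = -1, a_1 = -10, a_2 = -60.
Iterating: -1, -10, -60, -288, -1224, -4824, so a_5 = -4824.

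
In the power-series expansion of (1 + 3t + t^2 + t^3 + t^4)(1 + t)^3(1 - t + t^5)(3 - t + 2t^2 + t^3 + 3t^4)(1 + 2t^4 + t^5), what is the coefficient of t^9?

87

(1 + 3t + t^2 + t^3 + t^4) has coefficients 1,3,1,1,1 for degrees 0…4.
(1 + t)^3 has coefficients 1,3,3,1,0,0,0,0,0,0 for degrees 0…9.
Multiplying by (1 - t + t^5) gives running coefficients 1,2,0,-2,-1,1,3,3,1,0 for degrees 0…9.
Multiplying by (3 - t + 2t^2 + t^3 + 3t^4) gives running coefficients 3,5,0,-1,4,6,4,1,4,11 for degrees 0…9.
Finally multiplying by (1 + 2t^4 + t^5), the product of all factors after the first has coefficients 3,5,0,-1,10,19,9,-1,11,27 for degrees 0…9.
[t^9] = 1·27 + 3·11 + 1·(-1) + 1·9 + 1·19 = 87.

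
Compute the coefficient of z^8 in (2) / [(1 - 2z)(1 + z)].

342

The denominator gives the recurrence a_n = a_(n−1) + 2a_(n−2) for n ≥ 3; the numerator fixes a_0 = 2, a_1 = 2, a_2 = 6.
Iterating: 2, 2, 6, 10, 22, 42, 86, 170, 342, so a_8 = 342.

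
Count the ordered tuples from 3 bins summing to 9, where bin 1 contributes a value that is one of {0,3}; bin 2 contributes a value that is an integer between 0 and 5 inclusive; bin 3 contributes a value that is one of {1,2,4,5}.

The generating function for the choices is (1 + t³)·(1 + t + t² + t³ + t⁴ + t⁵)·(t + t² + t⁴ + t⁵); the count is [t⁹].
(1 + t³) has coefficients 1,0,0,1 for degrees 0…3.
(1 + t + t² + t³ + t⁴ + t⁵) has coefficients 1,1,1,1,1,1,0,0,0,0 for degrees 0…9.
Finally multiplying by (t + t² + t⁴ + t⁵), the product of all factors after the first has coefficients 0,1,2,2,3,4,4,3,2,2 for degrees 0…9.
[t⁹] = 1·2 + 1·4 = 6.

6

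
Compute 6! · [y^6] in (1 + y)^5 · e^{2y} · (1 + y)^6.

1660096

The EGF product rule gives c_6 = Σ_{k_1+k_2+k_3=6} C(6; k_1,k_2,k_3) · ∏ g_i(k_i), where (1+y)^5 gives the falling factorial (5)_k; e^{2y} gives (2)^k; (1+y)^6 gives the falling factorial (6)_k.
g_1(k) for k = 0…6: 1, 5, 20, 60, 120, 120, 0.
g_2(k) for k = 0…6: 1, 2, 4, 8, 16, 32, 64.
g_3(k) for k = 0…6: 1, 6, 30, 120, 360, 720, 720.
First combine the last two factors: h(k) = Σ_j C(k,j)·g_2(j)·g_3(k−j) for k = 0…6: 1, 8, 58, 380, 2248, 12032, 58576.
c_6 = Σ_k C(6,k)·g_1(k)·h(6−k) = 1·1·58576 + 6·5·12032 + 15·20·2248 + 20·60·380 + 15·120·58 + 6·120·8 = 58576 + 360960 + 674400 + 456000 + 104400 + 5760 = 1660096.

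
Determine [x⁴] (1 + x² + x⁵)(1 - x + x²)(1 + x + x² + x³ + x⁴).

2

(1 + x² + x⁵) has coefficients 1,0,1,0,0 for degrees 0…4.
(1 - x + x²) has coefficients 1,-1,1,0,0 for degrees 0…4.
Finally multiplying by (1 + x + x² + x³ + x⁴), the product of all factors after the first has coefficients 1,0,1,1,1 for degrees 0…4.
[x⁴] = 1·1 + 1·1 = 2.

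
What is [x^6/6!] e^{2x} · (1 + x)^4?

The EGF product rule gives c_6 = Σ_{k_1+k_2=6} C(6; k_1,k_2) · ∏ g_i(k_i), where e^{2x} gives (2)^k; (1+x)^4 gives the falling factorial (4)_k.
g_1(k) for k = 0…6: 1, 2, 4, 8, 16, 32, 64.
g_2(k) for k = 0…6: 1, 4, 12, 24, 24, 0, 0.
c_6 = Σ_k C(6,k)·g_1(k)·g_2(6−k) = 15·4·24 + 20·8·24 + 15·16·12 + 6·32·4 + 1·64·1 = 1440 + 3840 + 2880 + 768 + 64 = 8992.

8992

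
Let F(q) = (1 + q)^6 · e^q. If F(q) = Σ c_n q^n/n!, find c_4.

The EGF product rule gives c_4 = Σ_{k_1+k_2=4} C(4; k_1,k_2) · ∏ g_i(k_i), where (1+q)^6 gives the falling factorial (6)_k; e^q gives (1)^k.
g_1(k) for k = 0…4: 1, 6, 30, 120, 360.
g_2(k) for k = 0…4: 1, 1, 1, 1, 1.
c_4 = Σ_k C(4,k)·g_1(k)·g_2(4−k) = 1·1·1 + 4·6·1 + 6·30·1 + 4·120·1 + 1·360·1 = 1 + 24 + 180 + 480 + 360 = 1045.

1045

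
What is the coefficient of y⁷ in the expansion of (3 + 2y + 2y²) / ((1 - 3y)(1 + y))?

The denominator gives the recurrence a_n = 2a_(n−1) + 3a_(n−2) for n ≥ 3; the numerator fixes a_0 = 3, a_1 = 8, a_2 = 27.
Iterating: 3, 8, 27, 78, 237, 708, 2127, 6378, so a_7 = 6378.

6378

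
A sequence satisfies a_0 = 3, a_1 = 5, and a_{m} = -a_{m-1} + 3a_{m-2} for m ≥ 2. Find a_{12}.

-6653

The ordinary generating function has denominator 1 + y - 3y^2.
Iterating the recurrence: a_0,…,a_{12} = 3, 5, 4, 11, 1, 32, -29, 125, -212, 587, -1223, 2984, -6653.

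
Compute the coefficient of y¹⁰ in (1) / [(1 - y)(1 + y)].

1

Partial fractions give a closed form: a_n = (1/2)·1^n + (1/2)·(-1)^n.
At n = 10: a_10 = 1.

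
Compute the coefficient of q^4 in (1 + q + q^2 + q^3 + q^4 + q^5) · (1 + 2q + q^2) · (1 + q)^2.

(1 + q + q^2 + q^3 + q^4 + q^5) has coefficients 1,1,1,1,1 for degrees 0…4.
(1 + 2q + q^2) has coefficients 1,2,1,0,0 for degrees 0…4.
Finally multiplying by (1 + q)^2, the product of all factors after the first has coefficients 1,4,6,4,1 for degrees 0…4.
[q^4] = 1·1 + 1·4 + 1·6 + 1·4 + 1·1 = 16.

16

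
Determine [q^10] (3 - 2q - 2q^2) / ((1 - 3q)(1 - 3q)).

The denominator gives the recurrence a_n = 6a_(n−1) − 9a_(n−2) for n ≥ 3; the numerator fixes a_0 = 3, a_1 = 16, a_2 = 67.
Iterating: 3, 16, 67, 258, 945, 3348, 11583, 39366, 131949, 437400, 1436859, so a_10 = 1436859.

1436859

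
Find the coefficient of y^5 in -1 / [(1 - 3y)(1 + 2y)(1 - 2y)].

Partial fractions give a closed form: a_n = (-9/5)·3^n + (-1/5)·(-2)^n + (1)·2^n.
At n = 5: a_5 = -399.

-399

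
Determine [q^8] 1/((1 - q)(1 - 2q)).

Partial fractions give a closed form: a_n = (-1)·1^n + (2)·2^n.
At n = 8: a_8 = 511.

511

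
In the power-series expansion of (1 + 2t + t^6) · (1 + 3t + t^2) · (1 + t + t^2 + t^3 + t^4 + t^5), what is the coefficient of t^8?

(1 + 2t + t^6) has coefficients 1,2,0,0,0,0,1 for degrees 0…6.
(1 + 3t + t^2) has coefficients 1,3,1,0,0,0,0,0,0 for degrees 0…8.
Finally multiplying by (1 + t + t^2 + t^3 + t^4 + t^5), the product of all factors after the first has coefficients 1,4,5,5,5,5,4,1,0 for degrees 0…8.
[t^8] = 1·0 + 2·1 + 1·5 = 7.

7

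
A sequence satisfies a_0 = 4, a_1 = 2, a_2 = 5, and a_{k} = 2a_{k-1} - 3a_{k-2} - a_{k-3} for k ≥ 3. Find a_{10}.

The ordinary generating function has denominator 1 - 2y + 3y^2 + y^3.
Iterating the recurrence: a_0,…,a_{10} = 4, 2, 5, 0, -17, -39, -27, 80, 280, 347, -226.

-226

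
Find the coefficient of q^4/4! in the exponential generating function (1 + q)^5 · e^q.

The EGF product rule gives c_4 = Σ_{k_1+k_2=4} C(4; k_1,k_2) · ∏ g_i(k_i), where (1+q)^5 gives the falling factorial (5)_k; e^q gives (1)^k.
g_1(k) for k = 0…4: 1, 5, 20, 60, 120.
g_2(k) for k = 0…4: 1, 1, 1, 1, 1.
c_4 = Σ_k C(4,k)·g_1(k)·g_2(4−k) = 1·1·1 + 4·5·1 + 6·20·1 + 4·60·1 + 1·120·1 = 1 + 20 + 120 + 240 + 120 = 501.

501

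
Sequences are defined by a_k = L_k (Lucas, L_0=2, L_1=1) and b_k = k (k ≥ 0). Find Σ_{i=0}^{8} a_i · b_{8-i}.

This is [x^8] in the product of the two ordinary generating functions.
Σ = 2·8 + 1·7 + 3·6 + 4·5 + 7·4 + 11·3 + 18·2 + 29·1 + 47·0 = 187.

187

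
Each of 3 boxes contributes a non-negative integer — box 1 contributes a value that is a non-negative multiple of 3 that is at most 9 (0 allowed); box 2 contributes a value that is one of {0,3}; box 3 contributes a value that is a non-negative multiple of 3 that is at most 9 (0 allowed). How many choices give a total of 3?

3

The generating function for the choices is (1 + y^3 + y^6 + y^9)·(1 + y^3)·(1 + y^3 + y^6 + y^9); the count is [y^3].
(1 + y^3 + y^6 + y^9) has coefficients 1,0,0,1 for degrees 0…3.
(1 + y^3) has coefficients 1,0,0,1 for degrees 0…3.
Finally multiplying by (1 + y^3 + y^6 + y^9), the product of all factors after the first has coefficients 1,0,0,2 for degrees 0…3.
[y^3] = 1·2 + 1·1 = 3.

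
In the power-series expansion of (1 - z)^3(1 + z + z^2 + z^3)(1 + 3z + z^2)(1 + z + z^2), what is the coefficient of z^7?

(1 - z)^3 has coefficients 1,-3,3,-1 for degrees 0…3.
(1 + z + z^2 + z^3) has coefficients 1,1,1,1,0,0,0,0 for degrees 0…7.
Multiplying by (1 + 3z + z^2) gives running coefficients 1,4,5,5,4,1,0,0 for degrees 0…7.
Finally multiplying by (1 + z + z^2), the product of all factors after the first has coefficients 1,5,10,14,14,10,5,1 for degrees 0…7.
[z^7] = 1·1 − 3·5 + 3·10 − 1·14 = 2.

2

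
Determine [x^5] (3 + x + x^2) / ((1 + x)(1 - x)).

The denominator gives the recurrence a_n = a_(n−2) for n ≥ 3; the numerator fixes a_0 = 3, a_1 = 1, a_2 = 4.
Iterating: 3, 1, 4, 1, 4, 1, so a_5 = 1.

1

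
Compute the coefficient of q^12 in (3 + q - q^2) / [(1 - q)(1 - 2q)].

The denominator gives the recurrence a_n = 3a_(n−1) − 2a_(n−2) for n ≥ 3; the numerator fixes a_0 = 3, a_1 = 10, a_2 = 23.
Iterating: 3, 10, 23, 49, 101, 205, 413, 829, 1661, 3325, 6653, 13309, 26621, so a_12 = 26621.

26621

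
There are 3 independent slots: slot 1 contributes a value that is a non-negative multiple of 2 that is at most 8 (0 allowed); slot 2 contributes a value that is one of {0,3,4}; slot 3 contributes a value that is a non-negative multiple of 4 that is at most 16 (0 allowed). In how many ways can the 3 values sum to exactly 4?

The generating function for the choices is (1 + x^2 + x^4 + x^6 + x^8)·(1 + x^3 + x^4)·(1 + x^4 + x^8 + x^12 + x^16); the count is [x^4].
(1 + x^2 + x^4 + x^6 + x^8) has coefficients 1,0,1,0,1 for degrees 0…4.
(1 + x^3 + x^4) has coefficients 1,0,0,1,1 for degrees 0…4.
Finally multiplying by (1 + x^4 + x^8 + x^12 + x^16), the product of all factors after the first has coefficients 1,0,0,1,2 for degrees 0…4.
[x^4] = 1·2 + 1·0 + 1·1 = 3.

3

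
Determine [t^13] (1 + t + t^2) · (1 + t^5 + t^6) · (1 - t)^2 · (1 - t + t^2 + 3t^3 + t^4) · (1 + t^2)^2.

(1 + t + t^2) has coefficients 1,1,1 for degrees 0…2.
(1 + t^5 + t^6) has coefficients 1,0,0,0,0,1,1,0,0,0,0,0,0,0 for degrees 0…13.
Multiplying by (1 - t)^2 gives running coefficients 1,-2,1,0,0,1,-1,-1,1,0,0,0,0,0 for degrees 0…13.
Multiplying by (1 - t + t^2 + 3t^3 + t^4) gives running coefficients 1,-3,4,0,-4,2,-1,1,4,-4,-3,2,1,0 for degrees 0…13.
Finally multiplying by (1 + t^2)^2, the product of all factors after the first has coefficients 1,-3,6,-6,5,-1,-5,5,-2,0,4,-5,-1,0 for degrees 0…13.
[t^13] = 1·0 + 1·(-1) + 1·(-5) = -6.

-6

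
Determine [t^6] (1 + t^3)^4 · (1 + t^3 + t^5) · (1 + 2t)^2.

(1 + t^3)^4 has coefficients 1,0,0,4,0,0,6 for degrees 0…6.
(1 + t^3 + t^5) has coefficients 1,0,0,1,0,1,0 for degrees 0…6.
Finally multiplying by (1 + 2t)^2, the product of all factors after the first has coefficients 1,4,4,1,4,5,4 for degrees 0…6.
[t^6] = 1·4 + 4·1 + 6·1 = 14.

14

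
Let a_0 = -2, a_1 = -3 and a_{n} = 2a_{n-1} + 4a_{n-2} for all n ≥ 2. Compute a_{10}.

The ordinary generating function has denominator 1 - 2y - 4y^2.
Iterating the recurrence: a_0,…,a_{10} = -2, -3, -14, -40, -136, -432, -1408, -4544, -14720, -47616, -154112.

-154112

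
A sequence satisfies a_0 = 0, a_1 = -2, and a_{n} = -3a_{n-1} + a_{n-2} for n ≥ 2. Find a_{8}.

7854

The ordinary generating function has denominator 1 + 3q - q^2.
Iterating the recurrence: a_0,…,a_{8} = 0, -2, 6, -20, 66, -218, 720, -2378, 7854.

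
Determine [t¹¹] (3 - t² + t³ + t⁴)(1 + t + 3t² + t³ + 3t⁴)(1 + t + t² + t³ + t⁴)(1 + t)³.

(3 - t² + t³ + t⁴) has coefficients 3,0,-1,1,1 for degrees 0…4.
(1 + t + 3t² + t³ + 3t⁴) has coefficients 1,1,3,1,3,0,0,0,0,0,0,0 for degrees 0…11.
Multiplying by (1 + t + t² + t³ + t⁴) gives running coefficients 1,2,5,6,9,8,7,4,3,0,0,0 for degrees 0…11.
Finally multiplying by (1 + t)³, the product of all factors after the first has coefficients 1,5,14,28,44,58,64,58,44,28,13,3 for degrees 0…11.
[t¹¹] = 3·3 − 1·28 + 1·44 + 1·58 = 83.

83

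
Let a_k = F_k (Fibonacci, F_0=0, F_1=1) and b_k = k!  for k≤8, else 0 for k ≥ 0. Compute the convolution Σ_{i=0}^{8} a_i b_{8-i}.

6152

The convolution is the t^8 coefficient of A(t)B(t).
Σ = 0·40320 + 1·5040 + 1·720 + 2·120 + 3·24 + 5·6 + 8·2 + 13·1 + 21·1 = 6152.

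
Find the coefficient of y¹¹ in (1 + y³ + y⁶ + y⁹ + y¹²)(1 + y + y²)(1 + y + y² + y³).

(1 + y³ + y⁶ + y⁹ + y¹²) has coefficients 1,0,0,1,0,0,1,0,0,1,0,0 for degrees 0…11.
(1 + y + y²) has coefficients 1,1,1,0,0,0,0,0,0,0,0,0 for degrees 0…11.
Finally multiplying by (1 + y + y² + y³), the product of all factors after the first has coefficients 1,2,3,3,2,1,0,0,0,0,0,0 for degrees 0…11.
[y¹¹] = 1·0 + 1·0 + 1·1 + 1·3 = 4.

4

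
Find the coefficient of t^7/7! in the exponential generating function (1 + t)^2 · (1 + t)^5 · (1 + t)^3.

The EGF product rule gives c_7 = Σ_{k_1+k_2+k_3=7} C(7; k_1,k_2,k_3) · ∏ g_i(k_i), where (1+t)^2 gives the falling factorial (2)_k; (1+t)^5 gives the falling factorial (5)_k; (1+t)^3 gives the falling factorial (3)_k.
g_1(k) for k = 0…7: 1, 2, 2, 0, 0, 0, 0, 0.
g_2(k) for k = 0…7: 1, 5, 20, 60, 120, 120, 0, 0.
g_3(k) for k = 0…7: 1, 3, 6, 6, 0, 0, 0, 0.
First combine the last two factors: h(k) = Σ_j C(k,j)·g_2(j)·g_3(k−j) for k = 0…7: 1, 8, 56, 336, 1680, 6720, 20160, 40320.
c_7 = Σ_k C(7,k)·g_1(k)·h(7−k) = 1·1·40320 + 7·2·20160 + 21·2·6720 = 40320 + 282240 + 282240 = 604800.

604800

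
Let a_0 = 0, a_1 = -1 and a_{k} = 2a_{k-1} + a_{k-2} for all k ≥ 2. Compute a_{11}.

The ordinary generating function has denominator 1 - 2z - z^2.
Iterating the recurrence: a_0,…,a_{11} = 0, -1, -2, -5, -12, -29, -70, -169, -408, -985, -2378, -5741.

-5741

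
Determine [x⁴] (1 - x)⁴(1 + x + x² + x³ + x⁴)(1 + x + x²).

2

(1 - x)⁴ has coefficients 1,-4,6,-4,1 for degrees 0…4.
(1 + x + x² + x³ + x⁴) has coefficients 1,1,1,1,1 for degrees 0…4.
Finally multiplying by (1 + x + x²), the product of all factors after the first has coefficients 1,2,3,3,3 for degrees 0…4.
[x⁴] = 1·3 − 4·3 + 6·3 − 4·2 + 1·1 = 2.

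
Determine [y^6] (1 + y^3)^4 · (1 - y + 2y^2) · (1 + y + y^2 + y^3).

14

(1 + y^3)^4 has coefficients 1,0,0,4,0,0,6 for degrees 0…6.
(1 - y + 2y^2) has coefficients 1,-1,2,0,0,0,0 for degrees 0…6.
Finally multiplying by (1 + y + y^2 + y^3), the product of all factors after the first has coefficients 1,0,2,2,1,2,0 for degrees 0…6.
[y^6] = 1·0 + 4·2 + 6·1 = 14.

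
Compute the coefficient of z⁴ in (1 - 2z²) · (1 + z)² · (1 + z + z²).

-7

(1 - 2z²) has coefficients 1,0,-2 for degrees 0…2.
(1 + z)² has coefficients 1,2,1,0,0 for degrees 0…4.
Finally multiplying by (1 + z + z²), the product of all factors after the first has coefficients 1,3,4,3,1 for degrees 0…4.
[z⁴] = 1·1 − 2·4 = -7.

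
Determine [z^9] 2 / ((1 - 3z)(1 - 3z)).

393660

The denominator gives the recurrence a_n = 6a_(n−1) − 9a_(n−2) for n ≥ 2; the numerator fixes a_0 = 2, a_1 = 12.
Iterating: 2, 12, 54, 216, 810, 2916, 10206, 34992, 118098, 393660, so a_9 = 393660.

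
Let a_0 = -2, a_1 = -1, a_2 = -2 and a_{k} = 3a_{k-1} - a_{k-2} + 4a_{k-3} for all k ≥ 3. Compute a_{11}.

-104494

The ordinary generating function has denominator 1 - 3z + z^2 - 4z^3.
Iterating the recurrence: a_0,…,a_{11} = -2, -1, -2, -13, -41, -118, -365, -1141, -3530, -10909, -33761, -104494.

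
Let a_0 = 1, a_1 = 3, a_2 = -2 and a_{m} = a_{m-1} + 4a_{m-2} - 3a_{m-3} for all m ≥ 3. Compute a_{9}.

336

The ordinary generating function has denominator 1 - t - 4t^2 + 3t^3.
Iterating the recurrence: a_0,…,a_{9} = 1, 3, -2, 7, -10, 24, -37, 89, -131, 336.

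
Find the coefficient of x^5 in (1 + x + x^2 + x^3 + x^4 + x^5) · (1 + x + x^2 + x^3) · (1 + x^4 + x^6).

(1 + x + x^2 + x^3 + x^4 + x^5) has coefficients 1,1,1,1,1,1 for degrees 0…5.
(1 + x + x^2 + x^3) has coefficients 1,1,1,1,0,0 for degrees 0…5.
Finally multiplying by (1 + x^4 + x^6), the product of all factors after the first has coefficients 1,1,1,1,1,1 for degrees 0…5.
[x^5] = 1·1 + 1·1 + 1·1 + 1·1 + 1·1 + 1·1 = 6.

6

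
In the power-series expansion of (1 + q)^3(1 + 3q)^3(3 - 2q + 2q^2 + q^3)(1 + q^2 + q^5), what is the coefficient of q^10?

(1 + q)^3 has coefficients 1,3,3,1 for degrees 0…3.
(1 + 3q)^3 has coefficients 1,9,27,27,0,0,0,0,0,0,0 for degrees 0…10.
Multiplying by (3 - 2q + 2q^2 + q^3) gives running coefficients 3,25,65,46,9,81,27,0,0,0,0 for degrees 0…10.
Finally multiplying by (1 + q^2 + q^5), the product of all factors after the first has coefficients 3,25,68,71,74,130,61,146,73,9,81 for degrees 0…10.
[q^10] = 1·81 + 3·9 + 3·73 + 1·146 = 473.

473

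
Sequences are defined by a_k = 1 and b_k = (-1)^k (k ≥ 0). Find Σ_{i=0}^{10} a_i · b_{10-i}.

The convolution is the t^10 coefficient of A(t)B(t).
Σ = 1·1 + 1·(-1) + 1·1 + 1·(-1) + 1·1 + 1·(-1) + 1·1 + 1·(-1) + 1·1 + 1·(-1) + 1·1 = 1.

1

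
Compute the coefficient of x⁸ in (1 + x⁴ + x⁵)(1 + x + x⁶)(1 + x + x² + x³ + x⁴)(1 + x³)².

15

(1 + x⁴ + x⁵) has coefficients 1,0,0,0,1,1 for degrees 0…5.
(1 + x + x⁶) has coefficients 1,1,0,0,0,0,1,0,0 for degrees 0…8.
Multiplying by (1 + x + x² + x³ + x⁴) gives running coefficients 1,2,2,2,2,1,1,1,1 for degrees 0…8.
Finally multiplying by (1 + x³)², the product of all factors after the first has coefficients 1,2,2,4,6,5,6,7,5 for degrees 0…8.
[x⁸] = 1·5 + 1·6 + 1·4 = 15.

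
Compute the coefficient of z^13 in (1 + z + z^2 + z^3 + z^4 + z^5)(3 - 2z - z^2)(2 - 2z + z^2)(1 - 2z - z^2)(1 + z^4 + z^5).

(1 + z + z^2 + z^3 + z^4 + z^5) has coefficients 1,1,1,1,1,1 for degrees 0…5.
(3 - 2z - z^2) has coefficients 3,-2,-1,0,0,0,0,0,0,0,0,0,0,0 for degrees 0…13.
Multiplying by (2 - 2z + z^2) gives running coefficients 6,-10,5,0,-1,0,0,0,0,0,0,0,0,0 for degrees 0…13.
Multiplying by (1 - 2z - z^2) gives running coefficients 6,-22,19,0,-6,2,1,0,0,0,0,0,0,0 for degrees 0…13.
Finally multiplying by (1 + z^4 + z^5), the product of all factors after the first has coefficients 6,-22,19,0,0,-14,-2,19,-6,-4,3,1,0,0 for degrees 0…13.
[z^13] = 1·0 + 1·0 + 1·1 + 1·3 + 1·(-4) + 1·(-6) = -6.

-6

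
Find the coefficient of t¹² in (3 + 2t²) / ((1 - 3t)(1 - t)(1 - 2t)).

7648553

The denominator gives the recurrence a_n = 6a_(n−1) − 11a_(n−2) + 6a_(n−3) for n ≥ 3; the numerator fixes a_0 = 3, a_1 = 18, a_2 = 77.
Iterating: 3, 18, 77, 282, 953, 3078, 9677, 29922, 91553, 278238, 841877, 2539962, 7648553, so a_12 = 7648553.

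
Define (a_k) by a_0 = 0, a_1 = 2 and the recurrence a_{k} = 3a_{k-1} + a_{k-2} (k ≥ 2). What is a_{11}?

282962

The ordinary generating function has denominator 1 - 3y - y^2.
Iterating the recurrence: a_0,…,a_{11} = 0, 2, 6, 20, 66, 218, 720, 2378, 7854, 25940, 85674, 282962.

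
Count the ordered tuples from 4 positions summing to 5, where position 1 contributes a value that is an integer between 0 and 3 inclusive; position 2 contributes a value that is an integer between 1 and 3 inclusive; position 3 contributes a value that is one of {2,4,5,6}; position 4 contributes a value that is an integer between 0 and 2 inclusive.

7

The generating function for the choices is (1 + x + x² + x³)·(x + x² + x³)·(x² + x⁴ + x⁵ + x⁶)·(1 + x + x²); the count is [x⁵].
(1 + x + x² + x³) has coefficients 1,1,1,1 for degrees 0…3.
(x + x² + x³) has coefficients 0,1,1,1,0,0 for degrees 0…5.
Multiplying by (x² + x⁴ + x⁵ + x⁶) gives running coefficients 0,0,0,1,1,2 for degrees 0…5.
Finally multiplying by (1 + x + x²), the product of all factors after the first has coefficients 0,0,0,1,2,4 for degrees 0…5.
[x⁵] = 1·4 + 1·2 + 1·1 + 1·0 = 7.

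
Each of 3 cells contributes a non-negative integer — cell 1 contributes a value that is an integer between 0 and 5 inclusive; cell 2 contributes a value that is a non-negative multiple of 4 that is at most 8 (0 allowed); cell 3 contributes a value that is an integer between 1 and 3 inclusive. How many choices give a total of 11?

The generating function for the choices is (1 + x + x² + x³ + x⁴ + x⁵)·(1 + x⁴ + x⁸)·(x + x² + x³); the count is [x¹¹].
(1 + x + x² + x³ + x⁴ + x⁵) has coefficients 1,1,1,1,1,1 for degrees 0…5.
(1 + x⁴ + x⁸) has coefficients 1,0,0,0,1,0,0,0,1,0,0,0 for degrees 0…11.
Finally multiplying by (x + x² + x³), the product of all factors after the first has coefficients 0,1,1,1,0,1,1,1,0,1,1,1 for degrees 0…11.
[x¹¹] = 1·1 + 1·1 + 1·1 + 1·0 + 1·1 + 1·1 = 5.

5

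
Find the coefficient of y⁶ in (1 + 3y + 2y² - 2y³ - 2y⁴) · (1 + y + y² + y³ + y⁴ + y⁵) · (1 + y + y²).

(1 + 3y + 2y² - 2y³ - 2y⁴) has coefficients 1,3,2,-2,-2 for degrees 0…4.
(1 + y + y² + y³ + y⁴ + y⁵) has coefficients 1,1,1,1,1,1,0 for degrees 0…6.
Finally multiplying by (1 + y + y²), the product of all factors after the first has coefficients 1,2,3,3,3,3,2 for degrees 0…6.
[y⁶] = 1·2 + 3·3 + 2·3 − 2·3 − 2·3 = 5.

5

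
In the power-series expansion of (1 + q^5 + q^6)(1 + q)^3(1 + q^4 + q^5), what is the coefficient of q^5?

(1 + q^5 + q^6) has coefficients 1,0,0,0,0,1 for degrees 0…5.
(1 + q)^3 has coefficients 1,3,3,1,0,0 for degrees 0…5.
Finally multiplying by (1 + q^4 + q^5), the product of all factors after the first has coefficients 1,3,3,1,1,4 for degrees 0…5.
[q^5] = 1·4 + 1·1 = 5.

5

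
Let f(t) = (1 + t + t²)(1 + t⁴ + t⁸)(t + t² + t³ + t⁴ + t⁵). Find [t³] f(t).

3

(1 + t + t²) has coefficients 1,1,1 for degrees 0…2.
(1 + t⁴ + t⁸) has coefficients 1,0,0,0 for degrees 0…3.
Finally multiplying by (t + t² + t³ + t⁴ + t⁵), the product of all factors after the first has coefficients 0,1,1,1 for degrees 0…3.
[t³] = 1·1 + 1·1 + 1·1 = 3.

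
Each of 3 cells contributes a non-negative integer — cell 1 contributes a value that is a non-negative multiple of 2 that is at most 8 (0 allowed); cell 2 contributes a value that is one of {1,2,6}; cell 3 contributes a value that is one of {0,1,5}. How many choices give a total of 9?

The generating function for the choices is (1 + t^2 + t^4 + t^6 + t^8)·(t + t^2 + t^6)·(1 + t + t^5); the count is [t^9].
(1 + t^2 + t^4 + t^6 + t^8) has coefficients 1,0,1,0,1,0,1,0,1 for degrees 0…8.
(t + t^2 + t^6) has coefficients 0,1,1,0,0,0,1,0,0,0 for degrees 0…9.
Finally multiplying by (1 + t + t^5), the product of all factors after the first has coefficients 0,1,2,1,0,0,2,2,0,0 for degrees 0…9.
[t^9] = 1·0 + 1·2 + 1·0 + 1·1 + 1·1 = 4.

4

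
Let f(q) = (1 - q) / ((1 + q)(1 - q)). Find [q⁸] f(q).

Partial fractions give a closed form: a_n = (1)·(-1)^n.
At n = 8: a_8 = 1.

1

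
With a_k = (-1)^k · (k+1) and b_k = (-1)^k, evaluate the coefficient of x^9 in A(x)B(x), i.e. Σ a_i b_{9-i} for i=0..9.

-55

Write out a_i and b_{9-i} for i = 0,…,9 and sum the products.
Σ = 1·(-1) − 2·1 + 3·(-1) − 4·1 + 5·(-1) − 6·1 + 7·(-1) − 8·1 + 9·(-1) − 10·1 = -55.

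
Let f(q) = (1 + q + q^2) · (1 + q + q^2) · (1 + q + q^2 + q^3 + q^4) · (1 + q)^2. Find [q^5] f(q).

34

(1 + q + q^2) has coefficients 1,1,1 for degrees 0…2.
(1 + q + q^2) has coefficients 1,1,1,0,0,0 for degrees 0…5.
Multiplying by (1 + q + q^2 + q^3 + q^4) gives running coefficients 1,2,3,3,3,2 for degrees 0…5.
Finally multiplying by (1 + q)^2, the product of all factors after the first has coefficients 1,4,8,11,12,11 for degrees 0…5.
[q^5] = 1·11 + 1·12 + 1·11 = 34.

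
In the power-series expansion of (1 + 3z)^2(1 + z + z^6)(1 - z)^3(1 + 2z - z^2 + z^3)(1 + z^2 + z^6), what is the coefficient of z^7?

39

(1 + 3z)^2 has coefficients 1,6,9 for degrees 0…2.
(1 + z + z^6) has coefficients 1,1,0,0,0,0,1,0 for degrees 0…7.
Multiplying by (1 - z)^3 gives running coefficients 1,-2,0,2,-1,0,1,-3 for degrees 0…7.
Multiplying by (1 + 2z - z^2 + z^3) gives running coefficients 1,0,-5,5,1,-4,4,-2 for degrees 0…7.
Finally multiplying by (1 + z^2 + z^6), the product of all factors after the first has coefficients 1,0,-4,5,-4,1,6,-6 for degrees 0…7.
[z^7] = 1·(-6) + 6·6 + 9·1 = 39.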